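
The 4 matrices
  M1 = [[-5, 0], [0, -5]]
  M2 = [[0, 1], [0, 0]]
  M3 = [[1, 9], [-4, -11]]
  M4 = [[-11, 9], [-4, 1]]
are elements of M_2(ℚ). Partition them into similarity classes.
Characteristic polynomials: χ_{M1} = (x + 5)^2, χ_{M2} = x^2, χ_{M3} = (x + 5)^2, χ_{M4} = (x + 5)^2.

{M1}: invariant factors x + 5, x + 5.

{M2}: invariant factors x^2.

{M3, M4}: invariant factors (x + 5)^2.

Matrices are similar if and only if their invariant-factor lists agree; the partition into similarity classes is {M1}, {M2}, {M3, M4}.

3 classes: {M1}, {M2}, {M3, M4}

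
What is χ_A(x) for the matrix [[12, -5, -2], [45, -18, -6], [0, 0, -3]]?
χ_A(x) = (x + 3)^3

xI - A = [[x - 12, 5, 2], [-45, x + 18, 6], [0, 0, x + 3]].

Expanding det(xI - A) along the first row:
det(xI - A) = + (x - 12)·det([[x + 18, 6], [0, x + 3]]) - (5)·det([[-45, 6], [0, x + 3]]) + (2)·det([[-45, x + 18], [0, 0]]).

Evaluating gives χ_A(x) = x^3 + 9x^2 + 27x + 27 = (x + 3)^3.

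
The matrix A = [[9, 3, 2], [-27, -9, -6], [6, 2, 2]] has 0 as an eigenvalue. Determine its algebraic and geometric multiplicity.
The characteristic polynomial is x^2(x - 2), so the factor x appears with exponent 2: the algebraic multiplicity is 2.

rank(A) = 2, so the eigenspace has dimension 3 - 2 = 1: the geometric multiplicity is 1.

Since 1 < 2, A is not diagonalizable.

algebraic multiplicity 2, geometric multiplicity 1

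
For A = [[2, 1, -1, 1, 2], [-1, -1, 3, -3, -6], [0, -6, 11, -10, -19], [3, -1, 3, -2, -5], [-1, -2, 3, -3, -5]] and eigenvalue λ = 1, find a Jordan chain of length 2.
We seek v_1 ∈ ker((A - I)^2) \ ker(A - I), then set v_{i+1} = (A - I) v_i.

One such chain is v_1 = [[0, 0, 4, 2, 1]]^T, v_2 = [[0, 0, 1, 1, 0]]^T. Check: (A - I) v_2 = [[0, 0, 0, 0, 0]]^T = 0.

v_1 = [[0, 0, 4, 2, 1]]^T, v_2 = [[0, 0, 1, 1, 0]]^T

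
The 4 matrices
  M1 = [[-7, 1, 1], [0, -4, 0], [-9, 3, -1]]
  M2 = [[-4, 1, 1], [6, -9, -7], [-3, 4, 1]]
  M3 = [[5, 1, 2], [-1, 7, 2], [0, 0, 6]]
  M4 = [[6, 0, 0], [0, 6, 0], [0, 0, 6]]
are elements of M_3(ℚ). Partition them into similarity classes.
Characteristic polynomials: χ_{M1} = (x + 4)^3, χ_{M2} = (x + 4)^3, χ_{M3} = (x - 6)^3, χ_{M4} = (x - 6)^3.

{M1}: invariant factors x + 4, (x + 4)^2.

{M2}: invariant factors (x + 4)^3.

{M3}: invariant factors x - 6, (x - 6)^2.

{M4}: invariant factors x - 6, x - 6, x - 6.

Matrices are similar if and only if their invariant-factor lists agree; the partition into similarity classes is {M1}, {M2}, {M3}, {M4}.

4 classes: {M1}, {M2}, {M3}, {M4}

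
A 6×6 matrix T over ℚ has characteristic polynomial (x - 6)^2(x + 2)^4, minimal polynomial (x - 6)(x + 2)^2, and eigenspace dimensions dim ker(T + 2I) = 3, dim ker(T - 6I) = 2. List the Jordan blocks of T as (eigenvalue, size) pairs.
Jordan blocks: (-2, 2), (-2, 1), (-2, 1), (6, 1), (6, 1)

λ = -2: algebraic multiplicity 4 (exponent in χ_T), largest block size 2 (exponent in m_T), 3 blocks (geometric multiplicity). These force block sizes [2, 1, 1].
λ = 6: algebraic multiplicity 2 (exponent in χ_T), largest block size 1 (exponent in m_T), 2 blocks (geometric multiplicity). These force block sizes [1, 1].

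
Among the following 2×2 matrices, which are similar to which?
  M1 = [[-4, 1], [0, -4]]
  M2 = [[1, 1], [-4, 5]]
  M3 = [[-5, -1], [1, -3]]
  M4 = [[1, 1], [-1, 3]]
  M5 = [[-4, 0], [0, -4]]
Characteristic polynomials: χ_{M1} = (x + 4)^2, χ_{M2} = (x - 3)^2, χ_{M3} = (x + 4)^2, χ_{M4} = (x - 2)^2, χ_{M5} = (x + 4)^2.

{M1, M3}: invariant factors (x + 4)^2.

{M2}: invariant factors (x - 3)^2.

{M4}: invariant factors (x - 2)^2.

{M5}: invariant factors x + 4, x + 4.

Matrices are similar if and only if their invariant-factor lists agree; the partition into similarity classes is {M1, M3}, {M2}, {M4}, {M5}.

4 classes: {M1, M3}, {M2}, {M4}, {M5}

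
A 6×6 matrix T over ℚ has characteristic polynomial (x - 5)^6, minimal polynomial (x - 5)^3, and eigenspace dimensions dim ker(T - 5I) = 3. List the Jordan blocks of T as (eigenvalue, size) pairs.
λ = 5: algebraic multiplicity 6 (exponent in χ_T), largest block size 3 (exponent in m_T), 3 blocks (geometric multiplicity). These force block sizes [3, 2, 1].

Jordan blocks: (5, 3), (5, 2), (5, 1)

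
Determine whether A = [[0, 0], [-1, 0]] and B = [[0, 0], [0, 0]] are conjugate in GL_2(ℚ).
Both have characteristic polynomial x^2, but the minimal polynomial of A is x^2 while the minimal polynomial of B is x. The minimal polynomial is a similarity invariant, so A and B are not similar.

No.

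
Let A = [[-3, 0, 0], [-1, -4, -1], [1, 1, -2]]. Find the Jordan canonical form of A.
J = [[-3, 1, 0], [0, -3, 0], [0, 0, -3]]

The characteristic polynomial is det(xI - A) = (x + 3)^3, so the eigenvalues are -3 (algebraic multiplicity 3).

For λ = -3: rank(A + 3I) = 1, rank((A + 3I)^2) = 0. The eigenspace has dimension 3 - 1 = 2, so there are 2 Jordan blocks; the rank sequence gives block sizes [2, 1].

Assembling the blocks gives the Jordan form J above.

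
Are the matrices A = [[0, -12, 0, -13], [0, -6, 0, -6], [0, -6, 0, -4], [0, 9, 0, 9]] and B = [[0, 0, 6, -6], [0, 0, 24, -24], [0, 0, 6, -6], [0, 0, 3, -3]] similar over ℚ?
Both have characteristic polynomial x^3(x - 3), but the minimal polynomial of A is x^2(x - 3) while the minimal polynomial of B is x(x - 3). The minimal polynomial is a similarity invariant, so A and B are not similar.

No.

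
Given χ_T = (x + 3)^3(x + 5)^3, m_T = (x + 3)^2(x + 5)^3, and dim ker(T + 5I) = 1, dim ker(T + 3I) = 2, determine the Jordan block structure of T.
λ = -5: algebraic multiplicity 3 (exponent in χ_T), largest block size 3 (exponent in m_T), 1 block (geometric multiplicity). This forces block sizes [3].
λ = -3: algebraic multiplicity 3 (exponent in χ_T), largest block size 2 (exponent in m_T), 2 blocks (geometric multiplicity). These force block sizes [2, 1].

Jordan blocks: (-5, 3), (-3, 2), (-3, 1)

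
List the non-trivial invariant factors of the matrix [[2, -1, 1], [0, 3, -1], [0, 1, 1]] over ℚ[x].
x - 2, (x - 2)^2

The Jordan structure of A has elementary divisors (x - 2)^2, (x - 2). Arranging the block sizes at each eigenvalue in decreasing order and taking row products gives the invariant factors.

Invariant factors (smallest first, each dividing the next): x - 2, (x - 2)^2.

Check: the last factor (x - 2)^2 is the minimal polynomial, and the product (x - 2)^3 is the characteristic polynomial.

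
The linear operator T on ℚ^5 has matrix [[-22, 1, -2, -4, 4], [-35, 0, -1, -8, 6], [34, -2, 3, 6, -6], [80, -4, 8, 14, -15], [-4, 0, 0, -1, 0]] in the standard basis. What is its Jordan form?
The characteristic polynomial is det(xI - A) = (x + 1)^5, so the eigenvalues are -1 (algebraic multiplicity 5).

For λ = -1: rank(A + I) = 3, rank((A + I)^2) = 1, rank((A + I)^3) = 0. The eigenspace has dimension 5 - 3 = 2, so there are 2 Jordan blocks; the rank sequence gives block sizes [3, 2].

Assembling the blocks gives the Jordan form J above.

J = [[-1, 1, 0, 0, 0], [0, -1, 1, 0, 0], [0, 0, -1, 0, 0], [0, 0, 0, -1, 1], [0, 0, 0, 0, -1]]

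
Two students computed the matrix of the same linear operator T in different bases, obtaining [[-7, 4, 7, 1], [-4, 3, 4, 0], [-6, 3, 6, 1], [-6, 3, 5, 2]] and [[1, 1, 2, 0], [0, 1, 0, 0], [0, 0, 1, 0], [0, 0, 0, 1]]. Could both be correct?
Both have characteristic polynomial (x - 1)^4 and minimal polynomial (x - 1)^2. But rank(A - I) = 2 for A while rank(B - I) = 1 for B, so the number of Jordan blocks at λ = 1 differs. A and B are not similar.

No.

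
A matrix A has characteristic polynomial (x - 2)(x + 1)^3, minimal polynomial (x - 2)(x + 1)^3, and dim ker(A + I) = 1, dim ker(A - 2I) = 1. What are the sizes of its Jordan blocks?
Jordan blocks: (-1, 3), (2, 1)

λ = -1: algebraic multiplicity 3 (exponent in χ_A), largest block size 3 (exponent in m_A), 1 block (geometric multiplicity). This forces block sizes [3].
λ = 2: algebraic multiplicity 1 (exponent in χ_A), largest block size 1 (exponent in m_A), 1 block (geometric multiplicity). This forces block sizes [1].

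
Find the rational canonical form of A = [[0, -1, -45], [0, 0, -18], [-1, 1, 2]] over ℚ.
R = [[0, 0, -18], [1, 0, 27], [0, 1, 2]]

The invariant factors of A (the non-unit diagonal entries of the Smith normal form of xI - A over ℚ[x]) are (x - 6)(x^2 + 4x - 3), each dividing the next. The characteristic polynomial is their product, (x - 6)(x^2 + 4x - 3).

The rational canonical form is the block-diagonal matrix of companion matrices C(f_i):
R = [[0, 0, -18], [1, 0, 27], [0, 1, 2]].

Note the characteristic polynomial does not split into linear factors over ℚ, so A has no Jordan form over ℚ; the rational canonical form exists over any field.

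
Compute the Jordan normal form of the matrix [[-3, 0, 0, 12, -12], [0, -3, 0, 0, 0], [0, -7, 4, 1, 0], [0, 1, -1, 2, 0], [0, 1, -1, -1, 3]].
The characteristic polynomial is det(xI - A) = (x - 3)^3(x + 3)^2, so the eigenvalues are -3 (algebraic multiplicity 2), 3 (algebraic multiplicity 3).

For λ = -3: rank(A + 3I) = 3. The eigenspace has dimension 5 - 3 = 2, so there are 2 Jordan blocks; the rank sequence gives block sizes [1, 1].

For λ = 3: rank(A - 3I) = 3, rank((A - 3I)^2) = 2. The eigenspace has dimension 5 - 3 = 2, so there are 2 Jordan blocks; the rank sequence gives block sizes [2, 1].

Assembling the blocks gives the Jordan form J above.

J = [[-3, 0, 0, 0, 0], [0, -3, 0, 0, 0], [0, 0, 3, 1, 0], [0, 0, 0, 3, 0], [0, 0, 0, 0, 3]]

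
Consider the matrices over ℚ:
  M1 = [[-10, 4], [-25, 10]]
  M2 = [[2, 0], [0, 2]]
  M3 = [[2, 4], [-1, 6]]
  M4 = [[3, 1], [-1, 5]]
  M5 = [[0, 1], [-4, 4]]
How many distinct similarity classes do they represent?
Characteristic polynomials: χ_{M1} = x^2, χ_{M2} = (x - 2)^2, χ_{M3} = (x - 4)^2, χ_{M4} = (x - 4)^2, χ_{M5} = (x - 2)^2.

{M1}: invariant factors x^2.

{M2}: invariant factors x - 2, x - 2.

{M3, M4}: invariant factors (x - 4)^2.

{M5}: invariant factors (x - 2)^2.

Matrices are similar if and only if their invariant-factor lists agree; the partition into similarity classes is {M1}, {M2}, {M3, M4}, {M5}.

4 classes: {M1}, {M2}, {M3, M4}, {M5}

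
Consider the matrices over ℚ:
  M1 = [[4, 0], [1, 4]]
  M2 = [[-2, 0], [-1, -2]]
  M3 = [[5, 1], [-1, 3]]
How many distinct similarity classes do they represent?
2 classes: {M1, M3}, {M2}

Characteristic polynomials: χ_{M1} = (x - 4)^2, χ_{M2} = (x + 2)^2, χ_{M3} = (x - 4)^2.

{M1, M3}: invariant factors (x - 4)^2.

{M2}: invariant factors (x + 2)^2.

Matrices are similar if and only if their invariant-factor lists agree; the partition into similarity classes is {M1, M3}, {M2}.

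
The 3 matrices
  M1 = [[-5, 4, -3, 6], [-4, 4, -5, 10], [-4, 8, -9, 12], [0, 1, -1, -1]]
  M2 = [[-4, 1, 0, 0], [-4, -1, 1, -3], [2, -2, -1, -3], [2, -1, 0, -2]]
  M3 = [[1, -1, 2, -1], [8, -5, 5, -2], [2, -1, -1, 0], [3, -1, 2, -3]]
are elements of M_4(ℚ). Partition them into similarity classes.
2 classes: {M1}, {M2, M3}

Characteristic polynomials: χ_{M1} = (x + 2)(x + 3)^3, χ_{M2} = (x + 2)^4, χ_{M3} = (x + 2)^4.

{M1}: invariant factors x + 3, (x + 2)(x + 3)^2.

{M2, M3}: invariant factors x + 2, (x + 2)^3.

Matrices are similar if and only if their invariant-factor lists agree; the partition into similarity classes is {M1}, {M2, M3}.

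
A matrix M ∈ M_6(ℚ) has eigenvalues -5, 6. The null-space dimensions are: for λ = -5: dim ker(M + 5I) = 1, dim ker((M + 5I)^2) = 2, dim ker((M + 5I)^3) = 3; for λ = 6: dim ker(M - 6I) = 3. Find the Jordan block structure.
λ = -5: successive nullity increments [1, 1, 1] count blocks of size ≥ k; block sizes are [3].
λ = 6: successive nullity increments [3] count blocks of size ≥ k; block sizes are [1, 1, 1].

Jordan blocks: (-5, 3), (6, 1), (6, 1), (6, 1)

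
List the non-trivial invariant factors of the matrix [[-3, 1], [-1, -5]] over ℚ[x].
(x + 4)^2

The Jordan structure of A has elementary divisors (x + 4)^2. Arranging the block sizes at each eigenvalue in decreasing order and taking row products gives the invariant factors.

Invariant factors (smallest first, each dividing the next): (x + 4)^2.

Check: the last factor (x + 4)^2 is the minimal polynomial, and the product (x + 4)^2 is the characteristic polynomial.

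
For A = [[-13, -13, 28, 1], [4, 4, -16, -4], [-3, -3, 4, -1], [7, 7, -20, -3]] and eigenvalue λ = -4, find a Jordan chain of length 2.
We seek v_1 ∈ ker((A + 4I)^2) \ ker(A + 4I), then set v_{i+1} = (A + 4I) v_i.

One such chain is v_1 = [[2, 1, 1, 0]]^T, v_2 = [[-3, 0, -1, 1]]^T. Check: (A + 4I) v_2 = [[0, 0, 0, 0]]^T = 0.

v_1 = [[2, 1, 1, 0]]^T, v_2 = [[-3, 0, -1, 1]]^T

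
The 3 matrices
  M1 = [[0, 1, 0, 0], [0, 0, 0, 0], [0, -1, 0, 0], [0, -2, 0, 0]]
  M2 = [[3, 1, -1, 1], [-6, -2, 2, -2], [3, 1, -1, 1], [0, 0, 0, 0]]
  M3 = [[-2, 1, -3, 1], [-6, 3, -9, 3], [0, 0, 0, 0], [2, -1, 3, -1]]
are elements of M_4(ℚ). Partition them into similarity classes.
Characteristic polynomials: χ_{M1} = x^4, χ_{M2} = x^4, χ_{M3} = x^4.

{M1, M2, M3}: invariant factors x, x, x^2.

Matrices are similar if and only if their invariant-factor lists agree; the partition into similarity classes is {M1, M2, M3}.

1 class: {M1, M2, M3}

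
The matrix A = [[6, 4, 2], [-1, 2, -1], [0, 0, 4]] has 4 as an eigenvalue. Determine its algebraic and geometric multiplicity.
The characteristic polynomial is (x - 4)^3, so the factor x - 4 appears with exponent 3: the algebraic multiplicity is 3.

rank(A - 4I) = 1, so the eigenspace has dimension 3 - 1 = 2: the geometric multiplicity is 2.

Since 2 < 3, A is not diagonalizable.

algebraic multiplicity 3, geometric multiplicity 2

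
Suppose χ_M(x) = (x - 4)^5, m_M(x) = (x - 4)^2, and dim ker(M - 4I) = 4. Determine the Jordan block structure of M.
Jordan blocks: (4, 2), (4, 1), (4, 1), (4, 1)

λ = 4: algebraic multiplicity 5 (exponent in χ_M), largest block size 2 (exponent in m_M), 4 blocks (geometric multiplicity). These force block sizes [2, 1, 1, 1].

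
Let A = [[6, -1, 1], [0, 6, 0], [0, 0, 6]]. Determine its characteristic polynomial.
χ_A(x) = (x - 6)^3

xI - A = [[x - 6, 1, -1], [0, x - 6, 0], [0, 0, x - 6]].

Expanding det(xI - A) along the first row:
det(xI - A) = + (x - 6)·det([[x - 6, 0], [0, x - 6]]) - (1)·det([[0, 0], [0, x - 6]]) + (-1)·det([[0, x - 6], [0, 0]]).

Evaluating gives χ_A(x) = x^3 - 18x^2 + 108x - 216 = (x - 6)^3.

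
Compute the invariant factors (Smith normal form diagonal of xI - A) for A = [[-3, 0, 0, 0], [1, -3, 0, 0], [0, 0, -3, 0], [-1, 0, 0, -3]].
x + 3, x + 3, (x + 3)^2

The Jordan structure of A has elementary divisors (x + 3)^2, (x + 3), (x + 3). Arranging the block sizes at each eigenvalue in decreasing order and taking row products gives the invariant factors.

Invariant factors (smallest first, each dividing the next): x + 3, x + 3, (x + 3)^2.

Check: the last factor (x + 3)^2 is the minimal polynomial, and the product (x + 3)^4 is the characteristic polynomial.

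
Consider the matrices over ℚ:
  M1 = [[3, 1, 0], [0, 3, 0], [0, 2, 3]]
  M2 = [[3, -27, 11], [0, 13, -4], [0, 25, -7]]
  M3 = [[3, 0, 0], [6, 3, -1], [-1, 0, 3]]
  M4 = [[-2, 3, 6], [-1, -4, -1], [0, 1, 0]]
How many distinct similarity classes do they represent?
3 classes: {M1}, {M2, M3}, {M4}

Characteristic polynomials: χ_{M1} = (x - 3)^3, χ_{M2} = (x - 3)^3, χ_{M3} = (x - 3)^3, χ_{M4} = (x + 2)^3.

{M1}: invariant factors x - 3, (x - 3)^2.

{M2, M3}: invariant factors (x - 3)^3.

{M4}: invariant factors (x + 2)^3.

Matrices are similar if and only if their invariant-factor lists agree; the partition into similarity classes is {M1}, {M2, M3}, {M4}.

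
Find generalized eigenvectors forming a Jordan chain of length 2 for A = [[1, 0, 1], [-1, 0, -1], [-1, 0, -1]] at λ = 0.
We seek v_1 ∈ ker(A^2) \ ker(A), then set v_{i+1} = A v_i.

One such chain is v_1 = [[0, 1, 1]]^T, v_2 = [[1, -1, -1]]^T. Check: A v_2 = [[0, 0, 0]]^T = 0.

v_1 = [[0, 1, 1]]^T, v_2 = [[1, -1, -1]]^T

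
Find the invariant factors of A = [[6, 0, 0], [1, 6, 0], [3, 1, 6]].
The Jordan structure of A has elementary divisors (x - 6)^3. Arranging the block sizes at each eigenvalue in decreasing order and taking row products gives the invariant factors.

Invariant factors (smallest first, each dividing the next): (x - 6)^3.

Check: the last factor (x - 6)^3 is the minimal polynomial, and the product (x - 6)^3 is the characteristic polynomial.

(x - 6)^3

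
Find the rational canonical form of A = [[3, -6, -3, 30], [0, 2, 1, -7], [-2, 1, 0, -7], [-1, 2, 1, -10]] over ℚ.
R = [[0, 0, 0, 0], [1, 0, 0, 0], [0, 1, 0, 0], [0, 0, 1, -5]]

The invariant factors of A (the non-unit diagonal entries of the Smith normal form of xI - A over ℚ[x]) are x^3(x + 5), each dividing the next. The characteristic polynomial is their product, x^3(x + 5).

The rational canonical form is the block-diagonal matrix of companion matrices C(f_i):
R = [[0, 0, 0, 0], [1, 0, 0, 0], [0, 1, 0, 0], [0, 0, 1, -5]].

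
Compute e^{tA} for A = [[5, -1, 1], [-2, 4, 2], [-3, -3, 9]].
e^{tA} = [[(1 - t)*e^{6*t}, -t*e^{6*t}, t*e^{6*t}], [-2*t*e^{6*t}, (1 - 2*t)*e^{6*t}, 2*t*e^{6*t}], [-3*t*e^{6*t}, -3*t*e^{6*t}, (3*t + 1)*e^{6*t}]]

A has Jordan form J = [[6, 1, 0], [0, 6, 0], [0, 0, 6]] with A = PJP^{-1}, so e^{tA} = P e^{tJ} P^{-1}.

For a Jordan block J_k(λ), e^{tJ_k(λ)} = e^{λt} · (I + tN + t^2 N^2/2! + ... + t^{k-1} N^{k-1}/(k-1)!) where N is the nilpotent superdiagonal part.

Assembling the blocks and conjugating back gives the entries of e^{tA} as shown above.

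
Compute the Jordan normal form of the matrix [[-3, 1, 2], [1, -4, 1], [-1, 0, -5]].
J = [[-4, 1, 0], [0, -4, 1], [0, 0, -4]]

The characteristic polynomial is det(xI - A) = (x + 4)^3, so the eigenvalues are -4 (algebraic multiplicity 3).

For λ = -4: rank(A + 4I) = 2, rank((A + 4I)^2) = 1, rank((A + 4I)^3) = 0. The eigenspace has dimension 3 - 2 = 1, so there is 1 Jordan block; the rank sequence gives block sizes [3].

Assembling the blocks gives the Jordan form J above.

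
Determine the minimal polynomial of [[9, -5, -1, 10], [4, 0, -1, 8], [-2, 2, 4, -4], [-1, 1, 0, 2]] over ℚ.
The characteristic polynomial factors as (x - 4)^3(x - 3). The minimal polynomial is ∏(x - λ)^{k_λ} where k_λ is the size of the largest Jordan block at λ.

For λ = 3: rank(A - 3I) = 3, and the largest Jordan block has size 1 (the smallest k with rank((A - 3I)^k) = rank((A - 3I)^(k+1))).
For λ = 4: rank(A - 4I) = 2, and the largest Jordan block has size 2 (the smallest k with rank((A - 4I)^k) = rank((A - 4I)^(k+1))).

So m_A(x) = (x - 4)^2(x - 3).

m_A(x) = (x - 4)^2(x - 3)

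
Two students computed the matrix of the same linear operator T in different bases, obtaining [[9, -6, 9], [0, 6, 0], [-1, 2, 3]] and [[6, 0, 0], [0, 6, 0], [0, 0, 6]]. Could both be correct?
Both have characteristic polynomial (x - 6)^3, but the minimal polynomial of A is (x - 6)^2 while the minimal polynomial of B is x - 6. The minimal polynomial is a similarity invariant, so A and B are not similar.

No.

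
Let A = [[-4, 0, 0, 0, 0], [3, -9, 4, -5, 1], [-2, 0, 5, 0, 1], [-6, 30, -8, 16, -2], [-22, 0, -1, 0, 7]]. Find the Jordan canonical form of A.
J = [[-4, 0, 0, 0, 0], [0, 1, 0, 0, 0], [0, 0, 6, 1, 0], [0, 0, 0, 6, 0], [0, 0, 0, 0, 6]]

The characteristic polynomial is det(xI - A) = (x - 6)^3(x - 1)(x + 4), so the eigenvalues are -4 (algebraic multiplicity 1), 1 (algebraic multiplicity 1), 6 (algebraic multiplicity 3).

For λ = -4: algebraic multiplicity 1 gives one 1×1 block.

For λ = 1: algebraic multiplicity 1 gives one 1×1 block.

For λ = 6: rank(A - 6I) = 3, rank((A - 6I)^2) = 2. The eigenspace has dimension 5 - 3 = 2, so there are 2 Jordan blocks; the rank sequence gives block sizes [2, 1].

Assembling the blocks gives the Jordan form J above.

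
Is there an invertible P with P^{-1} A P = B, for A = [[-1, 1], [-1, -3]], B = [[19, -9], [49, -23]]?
Two matrices over a field are similar if and only if they have the same invariant factors.

Both A and B have characteristic polynomial (x + 2)^2 and minimal polynomial (x + 2)^2. Computing further, both have invariant factors (x + 2)^2. Hence A and B are similar.

Yes.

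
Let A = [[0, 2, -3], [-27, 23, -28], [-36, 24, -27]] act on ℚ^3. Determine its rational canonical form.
R = [[0, 0, 18], [1, 0, 3], [0, 1, -4]]

The invariant factors of A (the non-unit diagonal entries of the Smith normal form of xI - A over ℚ[x]) are (x - 2)(x + 3)^2, each dividing the next. The characteristic polynomial is their product, (x - 2)(x + 3)^2.

The rational canonical form is the block-diagonal matrix of companion matrices C(f_i):
R = [[0, 0, 18], [1, 0, 3], [0, 1, -4]].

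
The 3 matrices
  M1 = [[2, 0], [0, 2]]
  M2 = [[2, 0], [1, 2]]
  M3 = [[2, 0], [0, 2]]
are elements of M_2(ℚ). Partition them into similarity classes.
Characteristic polynomials: χ_{M1} = (x - 2)^2, χ_{M2} = (x - 2)^2, χ_{M3} = (x - 2)^2.

{M1, M3}: invariant factors x - 2, x - 2.

{M2}: invariant factors (x - 2)^2.

Matrices are similar if and only if their invariant-factor lists agree; the partition into similarity classes is {M1, M3}, {M2}.

2 classes: {M1, M3}, {M2}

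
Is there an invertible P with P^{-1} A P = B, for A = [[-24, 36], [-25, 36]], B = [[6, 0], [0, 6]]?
No.

Both have characteristic polynomial (x - 6)^2, but the minimal polynomial of A is (x - 6)^2 while the minimal polynomial of B is x - 6. The minimal polynomial is a similarity invariant, so A and B are not similar.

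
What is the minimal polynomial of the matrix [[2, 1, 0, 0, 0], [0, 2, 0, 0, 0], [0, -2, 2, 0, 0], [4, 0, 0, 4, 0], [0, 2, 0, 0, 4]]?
The characteristic polynomial factors as (x - 4)^2(x - 2)^3. The minimal polynomial is ∏(x - λ)^{k_λ} where k_λ is the size of the largest Jordan block at λ.

For λ = 2: rank(A - 2I) = 3, and the largest Jordan block has size 2 (the smallest k with rank((A - 2I)^k) = rank((A - 2I)^(k+1))).
For λ = 4: rank(A - 4I) = 3, and the largest Jordan block has size 1 (the smallest k with rank((A - 4I)^k) = rank((A - 4I)^(k+1))).

So m_A(x) = (x - 4)(x - 2)^2.

m_A(x) = (x - 4)(x - 2)^2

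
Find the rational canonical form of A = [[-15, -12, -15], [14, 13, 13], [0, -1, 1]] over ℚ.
R = [[0, 0, -12], [1, 0, 16], [0, 1, -1]]

The invariant factors of A (the non-unit diagonal entries of the Smith normal form of xI - A over ℚ[x]) are (x - 3)(x^2 + 4x - 4), each dividing the next. The characteristic polynomial is their product, (x - 3)(x^2 + 4x - 4).

The rational canonical form is the block-diagonal matrix of companion matrices C(f_i):
R = [[0, 0, -12], [1, 0, 16], [0, 1, -1]].

Note the characteristic polynomial does not split into linear factors over ℚ, so A has no Jordan form over ℚ; the rational canonical form exists over any field.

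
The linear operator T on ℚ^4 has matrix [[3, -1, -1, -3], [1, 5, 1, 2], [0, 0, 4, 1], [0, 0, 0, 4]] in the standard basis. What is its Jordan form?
The characteristic polynomial is det(xI - A) = (x - 4)^4, so the eigenvalues are 4 (algebraic multiplicity 4).

For λ = 4: rank(A - 4I) = 2, rank((A - 4I)^2) = 0. The eigenspace has dimension 4 - 2 = 2, so there are 2 Jordan blocks; the rank sequence gives block sizes [2, 2].

Assembling the blocks gives the Jordan form J above.

J = [[4, 1, 0, 0], [0, 4, 0, 0], [0, 0, 4, 1], [0, 0, 0, 4]]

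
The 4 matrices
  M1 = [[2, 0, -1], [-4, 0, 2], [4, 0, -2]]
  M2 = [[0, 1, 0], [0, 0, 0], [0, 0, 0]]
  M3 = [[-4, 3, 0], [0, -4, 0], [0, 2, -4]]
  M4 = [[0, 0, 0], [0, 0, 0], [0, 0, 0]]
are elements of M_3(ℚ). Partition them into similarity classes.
3 classes: {M1, M2}, {M3}, {M4}

Characteristic polynomials: χ_{M1} = x^3, χ_{M2} = x^3, χ_{M3} = (x + 4)^3, χ_{M4} = x^3.

{M1, M2}: invariant factors x, x^2.

{M3}: invariant factors x + 4, (x + 4)^2.

{M4}: invariant factors x, x, x.

Matrices are similar if and only if their invariant-factor lists agree; the partition into similarity classes is {M1, M2}, {M3}, {M4}.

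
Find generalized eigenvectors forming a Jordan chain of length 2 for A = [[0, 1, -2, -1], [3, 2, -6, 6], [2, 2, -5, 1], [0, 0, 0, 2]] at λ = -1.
v_1 = [[-1, 2, 0, 0]]^T, v_2 = [[1, 3, 2, 0]]^T

We seek v_1 ∈ ker((A + I)^2) \ ker(A + I), then set v_{i+1} = (A + I) v_i.

One such chain is v_1 = [[-1, 2, 0, 0]]^T, v_2 = [[1, 3, 2, 0]]^T. Check: (A + I) v_2 = [[0, 0, 0, 0]]^T = 0.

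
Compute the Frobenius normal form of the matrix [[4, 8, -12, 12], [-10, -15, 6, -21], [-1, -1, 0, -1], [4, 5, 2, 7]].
R = [[0, 4, 0, 0], [1, -2, 0, 0], [0, 0, 0, 4], [0, 0, 1, -2]]

The invariant factors of A (the non-unit diagonal entries of the Smith normal form of xI - A over ℚ[x]) are x^2 + 2x - 4, x^2 + 2x - 4, each dividing the next. The characteristic polynomial is their product, (x^2 + 2x - 4)^2.

The rational canonical form is the block-diagonal matrix of companion matrices C(f_i):
R = [[0, 4, 0, 0], [1, -2, 0, 0], [0, 0, 0, 4], [0, 0, 1, -2]].

Note the characteristic polynomial does not split into linear factors over ℚ, so A has no Jordan form over ℚ; the rational canonical form exists over any field.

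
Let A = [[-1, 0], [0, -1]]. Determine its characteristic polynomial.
xI - A = [[x + 1, 0], [0, x + 1]].

Expanding det(xI - A) along the first row:
det(xI - A) = + (x + 1)·det([[x + 1]]) - (0)·det([[0]]).

Evaluating gives χ_A(x) = x^2 + 2x + 1 = (x + 1)^2.

χ_A(x) = (x + 1)^2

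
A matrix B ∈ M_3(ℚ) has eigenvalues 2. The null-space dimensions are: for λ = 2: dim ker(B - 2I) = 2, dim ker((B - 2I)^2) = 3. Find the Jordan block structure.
λ = 2: successive nullity increments [2, 1] count blocks of size ≥ k; block sizes are [2, 1].

Jordan blocks: (2, 2), (2, 1)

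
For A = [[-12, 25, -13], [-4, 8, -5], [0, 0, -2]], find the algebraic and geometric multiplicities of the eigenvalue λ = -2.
The characteristic polynomial is (x + 2)^3, so the factor x + 2 appears with exponent 3: the algebraic multiplicity is 3.

rank(A + 2I) = 2, so the eigenspace has dimension 3 - 2 = 1: the geometric multiplicity is 1.

Since 1 < 3, A is not diagonalizable.

algebraic multiplicity 3, geometric multiplicity 1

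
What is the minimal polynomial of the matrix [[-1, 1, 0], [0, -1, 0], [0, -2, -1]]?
The characteristic polynomial factors as (x + 1)^3. The minimal polynomial is ∏(x - λ)^{k_λ} where k_λ is the size of the largest Jordan block at λ.

For λ = -1: rank(A + I) = 1, and the largest Jordan block has size 2 (the smallest k with rank((A + I)^k) = rank((A + I)^(k+1))).

So m_A(x) = (x + 1)^2.

m_A(x) = (x + 1)^2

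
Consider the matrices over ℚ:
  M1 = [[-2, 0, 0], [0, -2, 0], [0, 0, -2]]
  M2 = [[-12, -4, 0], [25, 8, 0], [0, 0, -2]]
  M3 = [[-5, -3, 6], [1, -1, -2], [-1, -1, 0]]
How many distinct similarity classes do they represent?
Characteristic polynomials: χ_{M1} = (x + 2)^3, χ_{M2} = (x + 2)^3, χ_{M3} = (x + 2)^3.

{M1}: invariant factors x + 2, x + 2, x + 2.

{M2, M3}: invariant factors x + 2, (x + 2)^2.

Matrices are similar if and only if their invariant-factor lists agree; the partition into similarity classes is {M1}, {M2, M3}.

2 classes: {M1}, {M2, M3}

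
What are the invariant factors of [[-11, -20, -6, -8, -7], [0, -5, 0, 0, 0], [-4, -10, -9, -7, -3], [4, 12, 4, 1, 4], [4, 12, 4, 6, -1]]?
The Jordan structure of A has elementary divisors (x + 5)^2, (x + 5)^2, (x + 5). Arranging the block sizes at each eigenvalue in decreasing order and taking row products gives the invariant factors.

Invariant factors (smallest first, each dividing the next): x + 5, (x + 5)^2, (x + 5)^2.

Check: the last factor (x + 5)^2 is the minimal polynomial, and the product (x + 5)^5 is the characteristic polynomial.

x + 5, (x + 5)^2, (x + 5)^2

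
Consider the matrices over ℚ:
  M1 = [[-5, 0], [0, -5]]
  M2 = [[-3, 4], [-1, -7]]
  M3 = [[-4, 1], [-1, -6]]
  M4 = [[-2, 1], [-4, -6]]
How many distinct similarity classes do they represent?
Characteristic polynomials: χ_{M1} = (x + 5)^2, χ_{M2} = (x + 5)^2, χ_{M3} = (x + 5)^2, χ_{M4} = (x + 4)^2.

{M1}: invariant factors x + 5, x + 5.

{M2, M3}: invariant factors (x + 5)^2.

{M4}: invariant factors (x + 4)^2.

Matrices are similar if and only if their invariant-factor lists agree; the partition into similarity classes is {M1}, {M2, M3}, {M4}.

3 classes: {M1}, {M2, M3}, {M4}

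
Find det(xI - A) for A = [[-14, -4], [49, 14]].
xI - A = [[x + 14, 4], [-49, x - 14]].

Expanding det(xI - A) along the first row:
det(xI - A) = + (x + 14)·det([[x - 14]]) - (4)·det([[-49]]).

Evaluating gives χ_A(x) = x^2.

χ_A(x) = x^2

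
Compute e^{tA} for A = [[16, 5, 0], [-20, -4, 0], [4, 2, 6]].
e^{tA} = [[(10*t + 1)*e^{6*t}, 5*t*e^{6*t}, 0], [-20*t*e^{6*t}, (1 - 10*t)*e^{6*t}, 0], [4*t*e^{6*t}, 2*t*e^{6*t}, e^{6*t}]]

A has Jordan form J = [[6, 1, 0], [0, 6, 0], [0, 0, 6]] with A = PJP^{-1}, so e^{tA} = P e^{tJ} P^{-1}.

For a Jordan block J_k(λ), e^{tJ_k(λ)} = e^{λt} · (I + tN + t^2 N^2/2! + ... + t^{k-1} N^{k-1}/(k-1)!) where N is the nilpotent superdiagonal part.

Assembling the blocks and conjugating back gives the entries of e^{tA} as shown above.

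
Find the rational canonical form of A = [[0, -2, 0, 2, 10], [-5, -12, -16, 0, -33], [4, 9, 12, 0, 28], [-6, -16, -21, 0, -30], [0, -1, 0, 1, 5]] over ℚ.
R = [[0, 0, 0, 0, 0], [1, 0, 0, 0, 15], [0, 1, 0, 0, -8], [0, 0, 1, 0, 1], [0, 0, 0, 1, 5]]

The invariant factors of A (the non-unit diagonal entries of the Smith normal form of xI - A over ℚ[x]) are x(x - 5)(x^3 - x + 3), each dividing the next. The characteristic polynomial is their product, x(x - 5)(x^3 - x + 3).

The rational canonical form is the block-diagonal matrix of companion matrices C(f_i):
R = [[0, 0, 0, 0, 0], [1, 0, 0, 0, 15], [0, 1, 0, 0, -8], [0, 0, 1, 0, 1], [0, 0, 0, 1, 5]].

Note the characteristic polynomial does not split into linear factors over ℚ, so A has no Jordan form over ℚ; the rational canonical form exists over any field.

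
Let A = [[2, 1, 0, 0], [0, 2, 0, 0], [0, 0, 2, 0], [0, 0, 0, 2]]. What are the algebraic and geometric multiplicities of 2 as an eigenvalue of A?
algebraic multiplicity 4, geometric multiplicity 3

The characteristic polynomial is (x - 2)^4, so the factor x - 2 appears with exponent 4: the algebraic multiplicity is 4.

rank(A - 2I) = 1, so the eigenspace has dimension 4 - 1 = 3: the geometric multiplicity is 3.

Since 3 < 4, A is not diagonalizable.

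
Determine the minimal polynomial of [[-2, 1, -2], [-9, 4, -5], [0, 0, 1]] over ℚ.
m_A(x) = (x - 1)^3

The characteristic polynomial factors as (x - 1)^3. The minimal polynomial is ∏(x - λ)^{k_λ} where k_λ is the size of the largest Jordan block at λ.

For λ = 1: rank(A - I) = 2, and the largest Jordan block has size 3 (the smallest k with rank((A - I)^k) = rank((A - I)^(k+1))).

So m_A(x) = (x - 1)^3.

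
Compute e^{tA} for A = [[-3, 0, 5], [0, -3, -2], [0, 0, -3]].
A has Jordan form J = [[-3, 1, 0], [0, -3, 0], [0, 0, -3]] with A = PJP^{-1}, so e^{tA} = P e^{tJ} P^{-1}.

For a Jordan block J_k(λ), e^{tJ_k(λ)} = e^{λt} · (I + tN + t^2 N^2/2! + ... + t^{k-1} N^{k-1}/(k-1)!) where N is the nilpotent superdiagonal part.

Assembling the blocks and conjugating back gives the entries of e^{tA} as shown above.

e^{tA} = [[e^{-3*t}, 0, 5*t*e^{-3*t}], [0, e^{-3*t}, -2*t*e^{-3*t}], [0, 0, e^{-3*t}]]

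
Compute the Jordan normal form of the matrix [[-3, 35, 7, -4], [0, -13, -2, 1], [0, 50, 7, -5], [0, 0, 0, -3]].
The characteristic polynomial is det(xI - A) = (x + 3)^4, so the eigenvalues are -3 (algebraic multiplicity 4).

For λ = -3: rank(A + 3I) = 2, rank((A + 3I)^2) = 0. The eigenspace has dimension 4 - 2 = 2, so there are 2 Jordan blocks; the rank sequence gives block sizes [2, 2].

Assembling the blocks gives the Jordan form J above.

J = [[-3, 1, 0, 0], [0, -3, 0, 0], [0, 0, -3, 1], [0, 0, 0, -3]]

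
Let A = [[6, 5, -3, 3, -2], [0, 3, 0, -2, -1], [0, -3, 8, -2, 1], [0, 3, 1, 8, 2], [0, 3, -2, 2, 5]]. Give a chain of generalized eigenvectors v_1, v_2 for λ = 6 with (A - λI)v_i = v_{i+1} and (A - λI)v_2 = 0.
v_1 = [[-2, 1, 1, -1, 0]]^T, v_2 = [[-1, -1, 1, 2, -1]]^T

We seek v_1 ∈ ker((A - 6I)^2) \ ker(A - 6I), then set v_{i+1} = (A - 6I) v_i.

One such chain is v_1 = [[-2, 1, 1, -1, 0]]^T, v_2 = [[-1, -1, 1, 2, -1]]^T. Check: (A - 6I) v_2 = [[0, 0, 0, 0, 0]]^T = 0.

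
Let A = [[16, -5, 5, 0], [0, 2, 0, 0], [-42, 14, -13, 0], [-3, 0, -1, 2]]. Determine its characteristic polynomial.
χ_A(x) = (x - 2)^3(x - 1)

xI - A = [[x - 16, 5, -5, 0], [0, x - 2, 0, 0], [42, -14, x + 13, 0], [3, 0, 1, x - 2]].

Expanding det(xI - A) along the first row:
det(xI - A) = + (x - 16)·det([[x - 2, 0, 0], [-14, x + 13, 0], [0, 1, x - 2]]) - (5)·det([[0, 0, 0], [42, x + 13, 0], [3, 1, x - 2]]) + (-5)·det([[0, x - 2, 0], [42, -14, 0], [3, 0, x - 2]]) - (0)·det([[0, x - 2, 0], [42, -14, x + 13], [3, 0, 1]]).

Evaluating gives χ_A(x) = x^4 - 7x^3 + 18x^2 - 20x + 8 = (x - 2)^3(x - 1).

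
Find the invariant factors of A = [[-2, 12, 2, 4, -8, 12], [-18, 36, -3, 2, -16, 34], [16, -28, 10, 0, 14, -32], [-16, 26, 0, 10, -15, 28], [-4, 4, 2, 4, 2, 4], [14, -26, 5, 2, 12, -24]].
The Jordan structure of A has elementary divisors (x - 2), (x - 6)^2, (x - 6)^2, (x - 6). Arranging the block sizes at each eigenvalue in decreasing order and taking row products gives the invariant factors.

Invariant factors (smallest first, each dividing the next): x - 6, (x - 6)^2, (x - 6)^2(x - 2).

Check: the last factor (x - 6)^2(x - 2) is the minimal polynomial, and the product (x - 6)^5(x - 2) is the characteristic polynomial.

x - 6, (x - 6)^2, (x - 6)^2(x - 2)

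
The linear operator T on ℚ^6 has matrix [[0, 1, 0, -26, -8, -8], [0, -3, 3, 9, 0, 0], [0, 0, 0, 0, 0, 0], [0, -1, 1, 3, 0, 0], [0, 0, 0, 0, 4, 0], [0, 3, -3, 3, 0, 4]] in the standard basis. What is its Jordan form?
The characteristic polynomial is det(xI - A) = x^4(x - 4)^2, so the eigenvalues are 0 (algebraic multiplicity 4), 4 (algebraic multiplicity 2).

For λ = 0: rank(A) = 4, rank(A^2) = 3, rank(A^3) = 2. The eigenspace has dimension 6 - 4 = 2, so there are 2 Jordan blocks; the rank sequence gives block sizes [3, 1].

For λ = 4: rank(A - 4I) = 4. The eigenspace has dimension 6 - 4 = 2, so there are 2 Jordan blocks; the rank sequence gives block sizes [1, 1].

Assembling the blocks gives the Jordan form J above.

J = [[0, 1, 0, 0, 0, 0], [0, 0, 1, 0, 0, 0], [0, 0, 0, 0, 0, 0], [0, 0, 0, 0, 0, 0], [0, 0, 0, 0, 4, 0], [0, 0, 0, 0, 0, 4]]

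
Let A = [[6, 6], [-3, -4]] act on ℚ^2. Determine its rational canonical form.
R = [[0, 6], [1, 2]]

The invariant factors of A (the non-unit diagonal entries of the Smith normal form of xI - A over ℚ[x]) are x^2 - 2x - 6, each dividing the next. The characteristic polynomial is their product, x^2 - 2x - 6.

The rational canonical form is the block-diagonal matrix of companion matrices C(f_i):
R = [[0, 6], [1, 2]].

Note the characteristic polynomial does not split into linear factors over ℚ, so A has no Jordan form over ℚ; the rational canonical form exists over any field.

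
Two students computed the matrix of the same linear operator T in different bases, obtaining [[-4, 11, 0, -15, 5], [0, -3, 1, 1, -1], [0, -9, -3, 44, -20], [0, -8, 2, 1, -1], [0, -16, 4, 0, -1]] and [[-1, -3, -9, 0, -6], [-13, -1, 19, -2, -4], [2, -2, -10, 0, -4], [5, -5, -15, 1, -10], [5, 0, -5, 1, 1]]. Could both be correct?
Both have characteristic polynomial (x - 1)^2(x + 4)^3, but the minimal polynomial of A is (x - 1)^2(x + 4)^3 while the minimal polynomial of B is (x - 1)^2(x + 4)^2. The minimal polynomial is a similarity invariant, so A and B are not similar.

No.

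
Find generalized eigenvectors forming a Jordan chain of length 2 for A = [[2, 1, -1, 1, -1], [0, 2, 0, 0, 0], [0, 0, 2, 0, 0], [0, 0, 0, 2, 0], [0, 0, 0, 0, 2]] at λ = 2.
v_1 = [[0, 2, -1, -4, -2]]^T, v_2 = [[1, 0, 0, 0, 0]]^T

We seek v_1 ∈ ker((A - 2I)^2) \ ker(A - 2I), then set v_{i+1} = (A - 2I) v_i.

One such chain is v_1 = [[0, 2, -1, -4, -2]]^T, v_2 = [[1, 0, 0, 0, 0]]^T. Check: (A - 2I) v_2 = [[0, 0, 0, 0, 0]]^T = 0.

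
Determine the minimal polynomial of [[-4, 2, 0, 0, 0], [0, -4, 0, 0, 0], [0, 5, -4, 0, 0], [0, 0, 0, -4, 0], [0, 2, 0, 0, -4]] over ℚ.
m_A(x) = (x + 4)^2

The characteristic polynomial factors as (x + 4)^5. The minimal polynomial is ∏(x - λ)^{k_λ} where k_λ is the size of the largest Jordan block at λ.

For λ = -4: rank(A + 4I) = 1, and the largest Jordan block has size 2 (the smallest k with rank((A + 4I)^k) = rank((A + 4I)^(k+1))).

So m_A(x) = (x + 4)^2.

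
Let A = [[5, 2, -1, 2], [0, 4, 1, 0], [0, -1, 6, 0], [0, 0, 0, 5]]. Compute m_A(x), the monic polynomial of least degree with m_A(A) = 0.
The characteristic polynomial factors as (x - 5)^4. The minimal polynomial is ∏(x - λ)^{k_λ} where k_λ is the size of the largest Jordan block at λ.

For λ = 5: rank(A - 5I) = 2, and the largest Jordan block has size 3 (the smallest k with rank((A - 5I)^k) = rank((A - 5I)^(k+1))).

So m_A(x) = (x - 5)^3.

m_A(x) = (x - 5)^3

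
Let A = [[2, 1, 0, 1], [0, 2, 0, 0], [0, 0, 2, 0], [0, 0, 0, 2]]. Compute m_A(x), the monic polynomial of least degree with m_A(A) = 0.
m_A(x) = (x - 2)^2

The characteristic polynomial factors as (x - 2)^4. The minimal polynomial is ∏(x - λ)^{k_λ} where k_λ is the size of the largest Jordan block at λ.

For λ = 2: rank(A - 2I) = 1, and the largest Jordan block has size 2 (the smallest k with rank((A - 2I)^k) = rank((A - 2I)^(k+1))).

So m_A(x) = (x - 2)^2.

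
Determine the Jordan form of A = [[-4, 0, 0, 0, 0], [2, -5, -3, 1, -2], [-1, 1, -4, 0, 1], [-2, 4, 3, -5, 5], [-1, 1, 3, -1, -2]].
The characteristic polynomial is det(xI - A) = (x + 4)^5, so the eigenvalues are -4 (algebraic multiplicity 5).

For λ = -4: rank(A + 4I) = 3, rank((A + 4I)^2) = 1, rank((A + 4I)^3) = 0. The eigenspace has dimension 5 - 3 = 2, so there are 2 Jordan blocks; the rank sequence gives block sizes [3, 2].

Assembling the blocks gives the Jordan form J above.

J = [[-4, 1, 0, 0, 0], [0, -4, 1, 0, 0], [0, 0, -4, 0, 0], [0, 0, 0, -4, 1], [0, 0, 0, 0, -4]]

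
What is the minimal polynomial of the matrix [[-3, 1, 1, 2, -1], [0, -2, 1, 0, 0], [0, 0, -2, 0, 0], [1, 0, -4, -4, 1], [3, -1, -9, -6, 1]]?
The characteristic polynomial factors as (x + 2)^5. The minimal polynomial is ∏(x - λ)^{k_λ} where k_λ is the size of the largest Jordan block at λ.

For λ = -2: rank(A + 2I) = 3, and the largest Jordan block has size 3 (the smallest k with rank((A + 2I)^k) = rank((A + 2I)^(k+1))).

So m_A(x) = (x + 2)^3.

m_A(x) = (x + 2)^3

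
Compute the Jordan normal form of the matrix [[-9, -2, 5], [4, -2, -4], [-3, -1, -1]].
J = [[-4, 1, 0], [0, -4, 1], [0, 0, -4]]

The characteristic polynomial is det(xI - A) = (x + 4)^3, so the eigenvalues are -4 (algebraic multiplicity 3).

For λ = -4: rank(A + 4I) = 2, rank((A + 4I)^2) = 1, rank((A + 4I)^3) = 0. The eigenspace has dimension 3 - 2 = 1, so there is 1 Jordan block; the rank sequence gives block sizes [3].

Assembling the blocks gives the Jordan form J above.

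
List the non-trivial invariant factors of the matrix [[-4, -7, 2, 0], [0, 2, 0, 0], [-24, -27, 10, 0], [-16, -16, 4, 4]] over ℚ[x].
The Jordan structure of A has elementary divisors (x - 2)^2, (x - 4), (x - 4). Arranging the block sizes at each eigenvalue in decreasing order and taking row products gives the invariant factors.

Invariant factors (smallest first, each dividing the next): x - 4, (x - 4)(x - 2)^2.

Check: the last factor (x - 4)(x - 2)^2 is the minimal polynomial, and the product (x - 4)^2(x - 2)^2 is the characteristic polynomial.

x - 4, (x - 4)(x - 2)^2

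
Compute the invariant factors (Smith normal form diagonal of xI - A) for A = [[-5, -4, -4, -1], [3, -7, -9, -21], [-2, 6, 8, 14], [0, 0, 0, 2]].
The Jordan structure of A has elementary divisors (x + 3)^2, (x - 2), (x - 2). Arranging the block sizes at each eigenvalue in decreasing order and taking row products gives the invariant factors.

Invariant factors (smallest first, each dividing the next): x - 2, (x - 2)(x + 3)^2.

Check: the last factor (x - 2)(x + 3)^2 is the minimal polynomial, and the product (x - 2)^2(x + 3)^2 is the characteristic polynomial.

x - 2, (x - 2)(x + 3)^2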